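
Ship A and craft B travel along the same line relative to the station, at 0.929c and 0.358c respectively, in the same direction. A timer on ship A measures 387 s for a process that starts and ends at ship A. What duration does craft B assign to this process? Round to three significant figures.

Transform ship A's velocity into craft B's frame: (0.929 − 0.358)/(1 − 0.929·0.358) = 0.571/0.667418, so the relative speed is 0.85554c.
At |u| = 0.85554c, γ = (1 − 0.731949)^(−1/2) = 1.9315.
Ship A's interval is proper; time dilation gives Δt_B = γΔτ = 1.9315 × 387 s = 747 s.

747 s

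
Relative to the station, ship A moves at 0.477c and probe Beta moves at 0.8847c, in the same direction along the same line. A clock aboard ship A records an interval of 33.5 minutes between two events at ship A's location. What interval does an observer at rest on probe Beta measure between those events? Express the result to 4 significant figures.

Speed of ship A in probe Beta's frame: u = (v_A − v_B)/(1 − v_A v_B/c²) = (0.477 − 0.8847)/(1 − 0.477×0.8847) = −0.4077/0.5779981 = −0.70537; |u| = 0.70537c.
γ for this relative speed: γ = 1/√(1 − 0.497547) = 1.4108.
The clock on ship A records proper time, so probe Beta measures Δt = γΔτ = 1.4108 × 33.5 = 47.26 minutes.

47.26 minutes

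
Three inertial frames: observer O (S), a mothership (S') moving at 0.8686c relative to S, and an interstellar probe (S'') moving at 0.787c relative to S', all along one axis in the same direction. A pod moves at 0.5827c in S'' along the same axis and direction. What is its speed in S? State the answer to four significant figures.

0.9956c

First combine the pod and interstellar probe (S''→S'): u₁ = (0.5827 + 0.787)/(1 + 0.5827×0.787) = 1.3697/1.4585849 = 0.93906.
Then combine with the mothership (S'→S): u = (0.93906 + 0.8686)/(1 + 0.93906×0.8686) = 1.80766/1.815667516 = 0.99559.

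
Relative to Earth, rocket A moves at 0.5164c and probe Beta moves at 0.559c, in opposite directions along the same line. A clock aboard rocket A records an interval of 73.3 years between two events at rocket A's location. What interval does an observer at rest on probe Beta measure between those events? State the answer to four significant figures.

133.0 years

The velocity of rocket A relative to probe Beta is (0.5164 + 0.559)c / (1 + 0.5164×0.559) = 0.83451c; relative speed 0.83451c.
γ for this relative speed: γ = 1/√(1 − 0.696407) = 1.8149.
The clock on rocket A records proper time, so probe Beta measures Δt = γΔτ = 1.8149 × 73.3 = 133.0 years.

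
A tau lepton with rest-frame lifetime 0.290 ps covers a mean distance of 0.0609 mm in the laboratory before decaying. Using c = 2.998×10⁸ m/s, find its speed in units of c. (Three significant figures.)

0.574c

Let x = d/(cτ) = 6.090×10^-5 m / (2.998×10⁸ m/s × 2.900×10^-13 s) = 0.70047. Since d = βγcτ, x = βγ = β/√(1−β²).
Solving: β² = x²/(1+x²) = 0.490658/1.490658 = 0.329155, so β = 0.574.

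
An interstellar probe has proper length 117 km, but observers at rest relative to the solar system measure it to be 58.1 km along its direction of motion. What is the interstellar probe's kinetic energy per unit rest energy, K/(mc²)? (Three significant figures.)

1.01

From L = L₀/γ: γ = 117/58.1 = 2.01377.
Since K = (γ−1)mc², K/(mc²) = 2.01377 − 1 = 1.01.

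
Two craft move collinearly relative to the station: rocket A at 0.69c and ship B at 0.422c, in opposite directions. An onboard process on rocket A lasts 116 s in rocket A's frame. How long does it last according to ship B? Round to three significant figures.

Speed of rocket A in ship B's frame: u = (v_A + v_B)/(1 + v_A v_B/c²) = (0.69 + 0.422)/(1 + 0.69×0.422) = 1.112/1.29118 = 0.86123; |u| = 0.86123c.
γ for this relative speed: γ = 1/√(1 − 0.741717) = 1.9677.
Rocket A's interval is proper; time dilation gives Δt_B = γΔτ = 1.9677 × 116 s = 228 s.

228 s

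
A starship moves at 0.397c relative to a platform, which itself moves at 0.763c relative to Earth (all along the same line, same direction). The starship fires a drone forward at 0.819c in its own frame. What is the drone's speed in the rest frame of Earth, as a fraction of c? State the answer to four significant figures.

0.9885c

Compose velocities in two stages. Stage 1 (into S'): u₁ = (0.819+0.397)/(1+0.819×0.397) = 0.91764.
Stage 2 (into S): u = (0.91764+0.763)/(1+0.91764×0.763) = 0.98852, so the speed is 0.9885c.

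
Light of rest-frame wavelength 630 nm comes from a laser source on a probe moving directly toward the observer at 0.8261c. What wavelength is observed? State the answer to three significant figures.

194 nm

Relativistic Doppler for wavelength: λ_obs = λ_src · √((1−β)/(1+β)).
With β = 0.8261: factor = √(0.1739/1.8261) = 0.30859.
λ_obs = 630 × 0.30859 = 194 nm.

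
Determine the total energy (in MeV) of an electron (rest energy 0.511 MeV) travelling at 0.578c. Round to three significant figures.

0.626 MeV

γ = 1/√(1 − β²) = 1/√(1 − 0.334084) = 1/√0.665916 = 1/0.816037 = 1.2254.
Total energy: E = γmc² = 1.2254 × 0.511 MeV = 0.626 MeV.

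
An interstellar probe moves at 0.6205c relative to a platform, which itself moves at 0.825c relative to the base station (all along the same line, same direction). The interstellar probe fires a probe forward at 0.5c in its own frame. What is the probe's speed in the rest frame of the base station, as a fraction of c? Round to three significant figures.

0.985c

Compose velocities in two stages. Stage 1 (into S'): u₁ = (0.5+0.6205)/(1+0.5×0.6205) = 0.85518.
Stage 2 (into S): u = (0.85518+0.825)/(1+0.85518×0.825) = 0.98514, so the speed is 0.985c.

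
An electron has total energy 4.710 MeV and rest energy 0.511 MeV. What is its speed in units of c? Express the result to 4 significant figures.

Total energy E = γmc² gives γ = 4.710/0.511 = 9.2172.
Hence β = √(1 − 1/γ²) = √(1 − 0.0117707) = √0.9882293 = 0.9941.

0.9941c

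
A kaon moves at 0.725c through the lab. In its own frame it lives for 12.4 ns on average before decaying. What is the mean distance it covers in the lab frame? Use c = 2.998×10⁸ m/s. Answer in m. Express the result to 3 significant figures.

With β = 0.725, γ = 1/√(1 − 0.725²) = 1/√0.474375 = 1.4519.
Lab-frame lifetime: Δt = γτ = 1.4519 × 12.4 ns = 18.004 ns.
Distance: d = vΔt = 0.725 × 2.998×10⁸ m/s × 1.8004×10^-8 s = 3.91 m.

3.91 m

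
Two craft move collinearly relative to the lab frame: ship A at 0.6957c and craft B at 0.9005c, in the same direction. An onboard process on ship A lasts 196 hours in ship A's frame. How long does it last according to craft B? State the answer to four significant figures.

The velocity of ship A relative to craft B is (0.6957 − 0.9005)c / (1 − 0.6957×0.9005) = −0.54829c; relative speed 0.54829c.
At |u| = 0.54829c, γ = (1 − 0.300622)^(−1/2) = 1.1958.
The clock on ship A records proper time, so craft B measures Δt = γΔτ = 1.1958 × 196 = 234.4 hours.

234.4 hours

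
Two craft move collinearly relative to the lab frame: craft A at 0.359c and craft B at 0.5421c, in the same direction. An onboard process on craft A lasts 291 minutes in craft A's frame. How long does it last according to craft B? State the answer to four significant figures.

298.8 minutes

Speed of craft A in craft B's frame: u = (v_A − v_B)/(1 − v_A v_B/c²) = (0.359 − 0.5421)/(1 − 0.359×0.5421) = −0.1831/0.8053861 = −0.22734; |u| = 0.22734c.
γ for this relative speed: γ = 1/√(1 − 0.0516835) = 1.0269.
Craft A's interval is proper; time dilation gives Δt_B = γΔτ = 1.0269 × 291 minutes = 298.8 minutes.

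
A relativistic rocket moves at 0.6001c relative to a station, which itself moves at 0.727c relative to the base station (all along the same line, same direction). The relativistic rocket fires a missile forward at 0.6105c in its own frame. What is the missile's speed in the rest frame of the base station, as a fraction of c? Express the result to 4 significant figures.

0.9811c

Apply u = (u'+v)/(1+u'v) twice. Missile in the station frame: (0.6105+0.6001)/(1+0.6105·0.6001) = 1.2106/1.36636105 = 0.886c.
That velocity, transformed to the rest frame of the base station: (0.886+0.727)/(1+0.886·0.727) = 1.613/1.644122 = 0.98107c.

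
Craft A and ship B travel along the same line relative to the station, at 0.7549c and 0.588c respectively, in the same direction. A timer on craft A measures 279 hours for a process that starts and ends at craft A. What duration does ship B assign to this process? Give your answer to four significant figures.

The velocity of craft A relative to ship B is (0.7549 − 0.588)c / (1 − 0.7549×0.588) = 0.30012c; relative speed 0.30012c.
γ for this relative speed: γ = 1/√(1 − 0.090072) = 1.0483.
The clock on craft A records proper time, so ship B measures Δt = γΔτ = 1.0483 × 279 = 292.5 hours.

292.5 hours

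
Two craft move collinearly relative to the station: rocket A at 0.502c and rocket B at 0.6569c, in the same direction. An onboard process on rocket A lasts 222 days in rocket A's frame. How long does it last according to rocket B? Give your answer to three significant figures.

The velocity of rocket A relative to rocket B is (0.502 − 0.6569)c / (1 − 0.502×0.6569) = −0.23111c; relative speed 0.23111c.
γ for this relative speed: γ = 1/√(1 − 0.0534118) = 1.0278.
The clock on rocket A records proper time, so rocket B measures Δt = γΔτ = 1.0278 × 222 = 228 days.

228 days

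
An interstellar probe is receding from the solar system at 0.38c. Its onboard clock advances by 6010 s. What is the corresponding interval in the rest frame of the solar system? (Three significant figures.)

6500 s

With β = 0.38, γ = 1/√(1 − 0.38²) = 1/√0.8556 = 1.0811.
The onboard clock measures proper time, so the interval in the rest frame of the solar system is dilated: Δt = γ·Δτ = 1.0811 × 6010 s = 6500 s.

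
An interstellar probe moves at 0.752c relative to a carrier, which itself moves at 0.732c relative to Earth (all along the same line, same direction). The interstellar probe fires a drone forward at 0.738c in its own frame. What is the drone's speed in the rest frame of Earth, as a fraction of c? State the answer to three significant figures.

Apply u = (u'+v)/(1+u'v) twice. Drone in the carrier frame: (0.738+0.752)/(1+0.738·0.752) = 1.49/1.554976 = 0.95821c.
That velocity, transformed to the rest frame of Earth: (0.95821+0.732)/(1+0.95821·0.732) = 1.69021/1.70140972 = 0.99342c.

0.993c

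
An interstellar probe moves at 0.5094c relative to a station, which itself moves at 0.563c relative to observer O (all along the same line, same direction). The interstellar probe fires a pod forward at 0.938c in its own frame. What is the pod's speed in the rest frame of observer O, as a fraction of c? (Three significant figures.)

0.994c

Compose velocities in two stages. Stage 1 (into S'): u₁ = (0.938+0.5094)/(1+0.938×0.5094) = 0.97942.
Stage 2 (into S): u = (0.97942+0.563)/(1+0.97942×0.563) = 0.9942, so the speed is 0.994c.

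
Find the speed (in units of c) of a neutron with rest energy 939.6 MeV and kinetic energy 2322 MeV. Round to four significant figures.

K = (γ−1)mc², so γ = 1 + 2322/939.6 = 3.4713.
Then v/c = √(1 − γ⁻²) = √(1 − 0.0829881) = √0.9170119 = 0.9576.

0.9576c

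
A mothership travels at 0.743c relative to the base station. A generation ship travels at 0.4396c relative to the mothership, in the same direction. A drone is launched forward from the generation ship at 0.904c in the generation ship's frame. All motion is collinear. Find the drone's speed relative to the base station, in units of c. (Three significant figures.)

Apply u = (u'+v)/(1+u'v) twice. Drone in the mothership frame: (0.904+0.4396)/(1+0.904·0.4396) = 1.3436/1.3973984 = 0.9615c.
That velocity, transformed to the rest frame of the base station: (0.9615+0.743)/(1+0.9615·0.743) = 1.7045/1.7143945 = 0.99423c.

0.994c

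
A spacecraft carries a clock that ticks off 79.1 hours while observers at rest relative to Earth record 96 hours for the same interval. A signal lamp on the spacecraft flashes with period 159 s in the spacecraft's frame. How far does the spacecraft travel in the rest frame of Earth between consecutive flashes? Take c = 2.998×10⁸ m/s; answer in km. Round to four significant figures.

3.278×10^7 km

From Δt = γΔτ: γ = 96/79.1 = 1.21365.
β = √(1 − 1/γ²) = 0.56665. Lab-frame period = γτ = 1.21365×159 s = 192.97 s. Distance = βc × γτ = 0.56665 × 2.998×10⁸ m/s × 192.97 s = 3.2782×10^10 m = 3.278×10^7 km.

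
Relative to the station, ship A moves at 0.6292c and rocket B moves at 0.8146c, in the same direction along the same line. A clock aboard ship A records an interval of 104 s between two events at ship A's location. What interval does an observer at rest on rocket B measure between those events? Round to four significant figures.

112.5 s

Speed of ship A in rocket B's frame: u = (v_A − v_B)/(1 − v_A v_B/c²) = (0.6292 − 0.8146)/(1 − 0.6292×0.8146) = −0.1854/0.48745368 = −0.38034; |u| = 0.38034c.
γ for this relative speed: γ = 1/√(1 − 0.144659) = 1.0813.
Ship A's interval is proper; time dilation gives Δt_B = γΔτ = 1.0813 × 104 s = 112.5 s.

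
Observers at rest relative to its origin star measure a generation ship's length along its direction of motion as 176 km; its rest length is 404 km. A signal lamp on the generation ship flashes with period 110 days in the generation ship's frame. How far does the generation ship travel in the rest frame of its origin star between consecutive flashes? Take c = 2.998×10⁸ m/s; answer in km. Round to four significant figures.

Length contraction gives γ = L₀/L = 404/176 = 2.29545.
β = √(1 − 1/γ²) = 0.90012. Lab-frame period = γτ = 2.29545×110 days = 252.5 days. Distance = βc × γτ = 0.90012 × 2.998×10⁸ m/s × 21816000 s = 5.8872×10^15 m = 5.887×10^12 km.

5.887×10^12 km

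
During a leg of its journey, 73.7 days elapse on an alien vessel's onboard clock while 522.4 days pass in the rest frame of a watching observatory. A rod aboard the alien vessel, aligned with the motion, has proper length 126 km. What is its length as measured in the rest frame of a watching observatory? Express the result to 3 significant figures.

From Δt = γΔτ: γ = 522.4/73.7 = 7.0882.
The rod contracts by the same γ: 126 km / 7.0882 = 17.8 km.

17.8 km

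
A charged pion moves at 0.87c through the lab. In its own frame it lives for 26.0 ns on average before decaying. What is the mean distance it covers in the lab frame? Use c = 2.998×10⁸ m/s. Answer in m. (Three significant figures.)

With β = 0.87, γ = 1/√(1 − 0.87²) = 1/√0.2431 = 2.0282.
Lab-frame lifetime: Δt = γτ = 2.0282 × 26.0 ns = 52.733 ns.
Distance: d = vΔt = 0.87 × 2.998×10⁸ m/s × 5.2733×10^-8 s = 13.8 m.

13.8 m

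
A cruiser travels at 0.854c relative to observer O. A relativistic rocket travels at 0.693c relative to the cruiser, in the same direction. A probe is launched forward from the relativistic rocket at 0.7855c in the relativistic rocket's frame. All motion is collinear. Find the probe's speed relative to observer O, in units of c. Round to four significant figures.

0.9966c

Compose velocities in two stages. Stage 1 (into S'): u₁ = (0.7855+0.693)/(1+0.7855×0.693) = 0.95736.
Stage 2 (into S): u = (0.95736+0.854)/(1+0.95736×0.854) = 0.99657, so the speed is 0.9966c.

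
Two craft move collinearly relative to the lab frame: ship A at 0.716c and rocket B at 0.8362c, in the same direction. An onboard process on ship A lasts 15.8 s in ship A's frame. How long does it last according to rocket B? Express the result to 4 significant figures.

16.56 s

Transform ship A's velocity into rocket B's frame: (0.716 − 0.8362)/(1 − 0.716·0.8362) = −0.1202/0.4012808, so the relative speed is 0.29954c.
At |u| = 0.29954c, γ = (1 − 0.0897242)^(−1/2) = 1.0481.
The clock on ship A records proper time, so rocket B measures Δt = γΔτ = 1.0481 × 15.8 = 16.56 s.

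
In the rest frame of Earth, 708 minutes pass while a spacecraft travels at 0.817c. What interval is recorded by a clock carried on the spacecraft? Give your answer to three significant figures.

408 minutes

γ = 1/√(1 − β²) = 1/√(1 − 0.667489) = 1/√0.332511 = 1/0.576638 = 1.7342.
The moving clock records proper time: Δτ = Δt/γ = 708/1.7342 = 408 minutes.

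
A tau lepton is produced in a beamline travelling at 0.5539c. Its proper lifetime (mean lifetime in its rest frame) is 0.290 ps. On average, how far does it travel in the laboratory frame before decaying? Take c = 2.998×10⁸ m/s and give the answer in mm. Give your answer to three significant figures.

β² = 0.30680521, so γ = 1/√0.69319479 = 1.2011.
Lab-frame lifetime: Δt = γτ = 1.2011 × 0.290 ps = 0.34832 ps.
Distance: d = vΔt = 0.5539 × 2.998×10⁸ m/s × 3.4832×10^-13 s = 5.78×10^-5 m = 0.0578 mm.

0.0578 mm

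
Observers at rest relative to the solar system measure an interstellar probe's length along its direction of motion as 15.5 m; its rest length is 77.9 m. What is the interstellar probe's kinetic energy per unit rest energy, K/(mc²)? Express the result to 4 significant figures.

4.026

γ = L₀/L = 77.9/15.5 = 5.02581.
Since K = (γ−1)mc², K/(mc²) = 5.02581 − 1 = 4.026.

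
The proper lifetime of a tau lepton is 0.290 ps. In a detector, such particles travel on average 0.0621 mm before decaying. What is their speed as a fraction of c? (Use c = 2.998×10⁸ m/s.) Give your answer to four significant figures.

0.5812c

Let x = d/(cτ) = 6.210×10^-5 m / (2.998×10⁸ m/s × 2.900×10^-13 s) = 0.71427. Since d = βγcτ, x = βγ = β/√(1−β²).
Solving: β² = x²/(1+x²) = 0.510182/1.510182 = 0.337828, so β = 0.5812.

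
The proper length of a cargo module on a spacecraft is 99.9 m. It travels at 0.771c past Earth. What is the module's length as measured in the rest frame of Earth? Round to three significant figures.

63.6 m

γ = 1/√(1 − β²) = 1/√(1 − 0.594441) = 1/√0.405559 = 1/0.636835 = 1.5703.
Along the direction of motion the measured length is L₀/γ = 99.9/1.5703 = 63.6 m.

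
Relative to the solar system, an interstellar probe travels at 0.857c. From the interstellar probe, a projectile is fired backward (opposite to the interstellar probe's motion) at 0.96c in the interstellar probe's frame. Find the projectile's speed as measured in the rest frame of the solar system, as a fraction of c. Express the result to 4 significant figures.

0.5810c

Relativistic velocity addition: u = (u' + v)/(1 + u'v/c²), with u' = −0.96c and v = 0.857c.
Numerator: −0.96 + 0.857 = −0.103. Denominator: 1 + (−0.96)(0.857) = 0.17728.
u = −0.103/0.17728 = −0.581, so the speed is 0.5810c.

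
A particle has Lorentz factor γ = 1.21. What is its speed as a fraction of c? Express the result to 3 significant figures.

0.563c

β = √(1 − 1/γ²) = √(1 − 1/1.4641) = √0.316987 = 0.563.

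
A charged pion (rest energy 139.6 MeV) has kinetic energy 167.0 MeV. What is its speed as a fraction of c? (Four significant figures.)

0.8903c

γ = 1 + K/(mc²) = 1 + 167.0/139.6 = 2.1963.
β = √(1 − 1/γ²) = √(1 − 0.207308) = √0.792692 = 0.8903.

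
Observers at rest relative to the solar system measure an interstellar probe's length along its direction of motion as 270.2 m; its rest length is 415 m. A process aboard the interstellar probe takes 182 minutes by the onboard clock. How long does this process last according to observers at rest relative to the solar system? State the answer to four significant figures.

279.5 minutes

From L = L₀/γ: γ = 415/270.2 = 1.5359.
The same γ dilates the second interval: 1.5359 × 182 minutes = 279.5 minutes.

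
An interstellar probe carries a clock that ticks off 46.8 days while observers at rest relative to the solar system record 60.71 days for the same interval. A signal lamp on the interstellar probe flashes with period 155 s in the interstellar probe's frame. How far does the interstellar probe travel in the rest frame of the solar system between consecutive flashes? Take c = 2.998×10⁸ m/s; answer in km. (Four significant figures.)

γ = Δt/Δτ = 60.71/46.8 = 1.29722.
β = √(1 − 1/γ²) = 0.63698. Lab-frame period = γτ = 1.29722×155 s = 201.07 s. Distance = βc × γτ = 0.63698 × 2.998×10⁸ m/s × 201.07 s = 3.8398×10^10 m = 3.840×10^7 km.

3.840×10^7 km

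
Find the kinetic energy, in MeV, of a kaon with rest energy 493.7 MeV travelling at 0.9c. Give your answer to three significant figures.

639 MeV

Lorentz factor: γ = (1 − 0.81)^(−1/2) = 2.2942.
Kinetic energy: K = (γ − 1)mc² = (2.2942 − 1) × 493.7 MeV = 1.2942 × 493.7 = 639 MeV.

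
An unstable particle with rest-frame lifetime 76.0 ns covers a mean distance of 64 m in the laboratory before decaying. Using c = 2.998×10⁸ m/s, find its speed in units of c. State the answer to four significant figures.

Let x = d/(cτ) = 64.00 m / (2.998×10⁸ m/s × 7.600×10^-8 s) = 2.8089. Since d = βγcτ, x = βγ = β/√(1−β²).
Solving: β² = x²/(1+x²) = 7.88992/8.88992 = 0.887513, so β = 0.9421.

0.9421c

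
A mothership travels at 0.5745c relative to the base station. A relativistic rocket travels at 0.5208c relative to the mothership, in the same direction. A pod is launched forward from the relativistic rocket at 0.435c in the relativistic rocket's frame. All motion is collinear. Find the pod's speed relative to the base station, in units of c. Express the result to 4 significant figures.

First combine the pod and relativistic rocket (S''→S'): u₁ = (0.435 + 0.5208)/(1 + 0.435×0.5208) = 0.9558/1.226548 = 0.77926.
Then combine with the mothership (S'→S): u = (0.77926 + 0.5745)/(1 + 0.77926×0.5745) = 1.35376/1.44768487 = 0.93512.

0.9351c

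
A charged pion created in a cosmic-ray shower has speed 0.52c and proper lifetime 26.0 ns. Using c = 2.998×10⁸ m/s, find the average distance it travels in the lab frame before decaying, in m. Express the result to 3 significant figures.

Lorentz factor: γ = (1 − 0.2704)^(−1/2) = 1.1707.
Lab-frame lifetime: Δt = γτ = 1.1707 × 26.0 ns = 30.438 ns.
Distance: d = vΔt = 0.52 × 2.998×10⁸ m/s × 3.0438×10^-8 s = 4.75 m.

4.75 m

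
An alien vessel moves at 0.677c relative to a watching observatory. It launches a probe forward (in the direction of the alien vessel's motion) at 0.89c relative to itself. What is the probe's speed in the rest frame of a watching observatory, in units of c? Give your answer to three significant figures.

In units of c, u = (u' + v)/(1 + u'v) with u' = 0.89 and v = 0.677.
Numerator: 0.89 + 0.677 = 1.567. Denominator: 1 + (0.89)(0.677) = 1.60253.
u = 1.567/1.60253 = 0.97783, so the speed is 0.978c.

0.978c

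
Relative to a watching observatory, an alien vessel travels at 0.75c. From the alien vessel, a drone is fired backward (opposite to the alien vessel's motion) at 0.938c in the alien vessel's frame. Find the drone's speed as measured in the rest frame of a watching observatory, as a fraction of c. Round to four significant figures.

In units of c, u = (u' + v)/(1 + u'v) with u' = −0.938 and v = 0.75.
Numerator: −0.938 + 0.75 = −0.188. Denominator: 1 + (−0.938)(0.75) = 0.2965.
u = −0.188/0.2965 = −0.63406, so the speed is 0.6341c.

0.6341c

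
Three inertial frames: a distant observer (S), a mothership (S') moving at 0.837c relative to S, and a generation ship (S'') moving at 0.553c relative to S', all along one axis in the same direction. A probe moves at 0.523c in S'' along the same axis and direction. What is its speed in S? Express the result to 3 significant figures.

0.984c

Apply u = (u'+v)/(1+u'v) twice. Probe in the mothership frame: (0.523+0.553)/(1+0.523·0.553) = 1.076/1.289219 = 0.83461c.
That velocity, transformed to the rest frame of a distant observer: (0.83461+0.837)/(1+0.83461·0.837) = 1.67161/1.69856857 = 0.98413c.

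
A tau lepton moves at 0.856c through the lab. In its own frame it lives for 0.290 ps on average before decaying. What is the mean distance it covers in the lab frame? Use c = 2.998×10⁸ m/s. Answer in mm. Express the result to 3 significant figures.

0.144 mm

γ = 1/√(1 − β²) = 1/√(1 − 0.732736) = 1/√0.267264 = 1/0.516976 = 1.9343.
Lab-frame lifetime: Δt = γτ = 1.9343 × 0.290 ps = 0.56095 ps.
Distance: d = vΔt = 0.856 × 2.998×10⁸ m/s × 5.6095×10^-13 s = 1.44×10^-4 m = 0.144 mm.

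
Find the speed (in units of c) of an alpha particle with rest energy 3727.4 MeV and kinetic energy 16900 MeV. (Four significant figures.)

0.9835c

γ = 1 + K/(mc²) = 1 + 16900/3727.4 = 5.534.
β = √(1 − 1/γ²) = √(1 − 0.0326529) = √0.9673471 = 0.9835.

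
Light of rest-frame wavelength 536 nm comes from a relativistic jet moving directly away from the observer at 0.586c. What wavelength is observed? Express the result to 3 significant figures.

1050 nm

Relativistic Doppler for wavelength: λ_obs = λ_src · √((1+β)/(1−β)).
With β = 0.586: factor = √(1.586/0.414) = 1.9573.
λ_obs = 536 × 1.9573 = 1050 nm.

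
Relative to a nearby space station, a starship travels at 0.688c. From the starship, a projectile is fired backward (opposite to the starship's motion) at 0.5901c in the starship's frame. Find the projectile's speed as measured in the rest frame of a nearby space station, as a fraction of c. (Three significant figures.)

0.165c

In units of c, u = (u' + v)/(1 + u'v) with u' = −0.5901 and v = 0.688.
Numerator: −0.5901 + 0.688 = 0.0979. Denominator: 1 + (−0.5901)(0.688) = 0.5940112.
u = 0.0979/0.5940112 = 0.16481, so the speed is 0.165c.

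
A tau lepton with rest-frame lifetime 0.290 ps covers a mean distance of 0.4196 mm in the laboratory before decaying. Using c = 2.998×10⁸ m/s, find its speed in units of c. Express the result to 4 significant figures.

Let x = d/(cτ) = 4.196×10^-4 m / (2.998×10⁸ m/s × 2.900×10^-13 s) = 4.8262. Since d = βγcτ, x = βγ = β/√(1−β²).
Solving: β² = x²/(1+x²) = 23.2922/24.2922 = 0.958835, so β = 0.9792.

0.9792c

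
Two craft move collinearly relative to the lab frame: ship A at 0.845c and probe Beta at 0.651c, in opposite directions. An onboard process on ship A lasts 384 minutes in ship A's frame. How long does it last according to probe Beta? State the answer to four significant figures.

1466 minutes

Transform ship A's velocity into probe Beta's frame: (0.845 + 0.651)/(1 + 0.845·0.651) = 1.496/1.550095, so the relative speed is 0.9651c.
γ for this relative speed: γ = 1/√(1 − 0.931418) = 3.8185.
The clock on ship A records proper time, so probe Beta measures Δt = γΔτ = 3.8185 × 384 = 1466 minutes.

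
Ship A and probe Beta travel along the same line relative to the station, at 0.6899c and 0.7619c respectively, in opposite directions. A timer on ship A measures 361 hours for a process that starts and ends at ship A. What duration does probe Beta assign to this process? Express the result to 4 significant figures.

1175 hours

Speed of ship A in probe Beta's frame: u = (v_A + v_B)/(1 + v_A v_B/c²) = (0.6899 + 0.7619)/(1 + 0.6899×0.7619) = 1.4518/1.52563481 = 0.9516; |u| = 0.9516c.
γ for this relative speed: γ = 1/√(1 − 0.905543) = 3.2537.
Ship A's interval is proper; time dilation gives Δt_B = γΔτ = 3.2537 × 361 hours = 1175 hours.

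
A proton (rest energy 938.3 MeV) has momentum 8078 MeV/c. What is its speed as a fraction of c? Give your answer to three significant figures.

0.993c

pc/(mc²) = 8078/938.3 = 8.6092 = βγ = β/√(1−β²).
So β² = x²/(1 + x²) with x = 8.6092: x² = 74.1183, β² = 74.1183/75.1183 = 0.986688, β = 0.993.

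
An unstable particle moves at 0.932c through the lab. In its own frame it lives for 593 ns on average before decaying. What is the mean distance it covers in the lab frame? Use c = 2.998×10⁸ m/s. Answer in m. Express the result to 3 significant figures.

457 m

γ = 1/√(1 − β²) = 1/√(1 − 0.868624) = 1/√0.131376 = 1/0.362458 = 2.7589.
Lab-frame lifetime: Δt = γτ = 2.7589 × 593 ns = 1636 ns.
Distance: d = vΔt = 0.932 × 2.998×10⁸ m/s × 1.6360×10^-6 s = 457 m.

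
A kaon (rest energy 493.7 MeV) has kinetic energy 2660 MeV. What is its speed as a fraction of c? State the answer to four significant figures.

0.9877c

γ = 1 + K/(mc²) = 1 + 2660/493.7 = 6.3879.
β = √(1 − 1/γ²) = √(1 − 0.0245066) = √0.9754934 = 0.9877.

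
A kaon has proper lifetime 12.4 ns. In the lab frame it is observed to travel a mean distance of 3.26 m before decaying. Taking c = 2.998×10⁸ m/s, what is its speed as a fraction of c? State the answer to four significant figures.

Lab distance = (lab lifetime)·v = γτ·βc, so βγ = d/(cτ) = 3.260/(2.998×10⁸ × 1.240×10^-8) = 0.87693.
With βγ = 0.87693: γ² = 1 + (βγ)² = 1.769006, and β = (βγ)/γ = 0.87693/1.33004 = 0.6593.

0.6593c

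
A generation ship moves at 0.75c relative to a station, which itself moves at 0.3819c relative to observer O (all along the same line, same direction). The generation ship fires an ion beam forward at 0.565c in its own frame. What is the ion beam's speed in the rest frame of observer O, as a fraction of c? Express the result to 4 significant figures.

0.9651c

Compose velocities in two stages. Stage 1 (into S'): u₁ = (0.565+0.75)/(1+0.565×0.75) = 0.92362.
Stage 2 (into S): u = (0.92362+0.3819)/(1+0.92362×0.3819) = 0.9651, so the speed is 0.9651c.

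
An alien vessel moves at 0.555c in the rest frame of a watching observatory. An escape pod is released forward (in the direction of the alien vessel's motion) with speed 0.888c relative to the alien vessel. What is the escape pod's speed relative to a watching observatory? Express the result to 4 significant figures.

0.9666c

In units of c, u = (u' + v)/(1 + u'v) with u' = 0.888 and v = 0.555.
Numerator: 0.888 + 0.555 = 1.443. Denominator: 1 + (0.888)(0.555) = 1.49284.
u = 1.443/1.49284 = 0.96661, so the speed is 0.9666c.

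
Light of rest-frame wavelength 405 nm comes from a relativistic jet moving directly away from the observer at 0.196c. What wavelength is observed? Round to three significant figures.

494 nm

Relativistic Doppler for wavelength: λ_obs = λ_src · √((1+β)/(1−β)).
With β = 0.196: factor = √(1.196/0.804) = 1.2197.
λ_obs = 405 × 1.2197 = 494 nm.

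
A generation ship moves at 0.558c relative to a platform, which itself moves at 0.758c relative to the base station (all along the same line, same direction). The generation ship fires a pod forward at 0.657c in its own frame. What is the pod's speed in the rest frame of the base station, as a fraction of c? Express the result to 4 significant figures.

0.9840c

First combine the pod and generation ship (S''→S'): u₁ = (0.657 + 0.558)/(1 + 0.657×0.558) = 1.215/1.366606 = 0.88906.
Then combine with the platform (S'→S): u = (0.88906 + 0.758)/(1 + 0.88906×0.758) = 1.64706/1.67390748 = 0.98396.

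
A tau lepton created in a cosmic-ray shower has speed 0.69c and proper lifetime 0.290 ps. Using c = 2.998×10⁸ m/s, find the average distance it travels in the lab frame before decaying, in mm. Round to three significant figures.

0.0829 mm

With β = 0.69, γ = 1/√(1 − 0.69²) = 1/√0.5239 = 1.3816.
Lab-frame lifetime: Δt = γτ = 1.3816 × 0.290 ps = 0.40066 ps.
Distance: d = vΔt = 0.69 × 2.998×10⁸ m/s × 4.0066×10^-13 s = 8.29×10^-5 m = 0.0829 mm.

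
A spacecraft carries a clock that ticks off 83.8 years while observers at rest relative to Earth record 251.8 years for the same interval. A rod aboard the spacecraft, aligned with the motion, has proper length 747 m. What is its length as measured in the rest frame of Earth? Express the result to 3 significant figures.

From Δt = γΔτ: γ = 251.8/83.8 = 3.00477.
The rod contracts by the same γ: 747 m / 3.00477 = 249 m.

249 m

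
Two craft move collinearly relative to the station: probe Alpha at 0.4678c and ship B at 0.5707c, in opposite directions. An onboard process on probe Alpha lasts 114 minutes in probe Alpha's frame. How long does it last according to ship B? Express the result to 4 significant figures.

199.0 minutes

Transform probe Alpha's velocity into ship B's frame: (0.4678 + 0.5707)/(1 + 0.4678·0.5707) = 1.0385/1.26697346, so the relative speed is 0.81967c.
At |u| = 0.81967c, γ = (1 − 0.671859)^(−1/2) = 1.7457.
Probe Alpha's interval is proper; time dilation gives Δt_B = γΔτ = 1.7457 × 114 minutes = 199.0 minutes.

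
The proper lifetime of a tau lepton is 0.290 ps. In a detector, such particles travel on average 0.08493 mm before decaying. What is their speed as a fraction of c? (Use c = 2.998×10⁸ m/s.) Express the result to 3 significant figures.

Let x = d/(cτ) = 8.493×10^-5 m / (2.998×10⁸ m/s × 2.900×10^-13 s) = 0.97686. Since d = βγcτ, x = βγ = β/√(1−β²).
Solving: β² = x²/(1+x²) = 0.954255/1.954255 = 0.488296, so β = 0.699.

0.699c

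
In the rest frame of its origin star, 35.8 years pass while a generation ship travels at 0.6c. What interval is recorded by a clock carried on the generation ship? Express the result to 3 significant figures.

28.6 years

γ = 1/√(1 − β²) = 1/√(1 − 0.36) = 1/√0.64 = 1/0.8 = 1.25.
The generation ship's clock runs slow as seen from its origin star, so Δτ = Δt/γ = 35.8/1.25 = 28.6 years.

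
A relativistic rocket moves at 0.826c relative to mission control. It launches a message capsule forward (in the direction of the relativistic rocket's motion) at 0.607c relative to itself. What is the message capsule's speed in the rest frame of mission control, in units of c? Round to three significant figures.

0.954c

In units of c, u = (u' + v)/(1 + u'v) with u' = 0.607 and v = 0.826.
Numerator: 0.607 + 0.826 = 1.433. Denominator: 1 + (0.607)(0.826) = 1.501382.
u = 1.433/1.501382 = 0.95445, so the speed is 0.954c.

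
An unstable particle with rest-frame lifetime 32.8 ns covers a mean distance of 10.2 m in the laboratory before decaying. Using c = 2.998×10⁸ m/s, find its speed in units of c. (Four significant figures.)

0.7199c

Let x = d/(cτ) = 10.20 m / (2.998×10⁸ m/s × 3.280×10^-8 s) = 1.0373. Since d = βγcτ, x = βγ = β/√(1−β²).
Solving: β² = x²/(1+x²) = 1.07599/2.07599 = 0.518302, so β = 0.7199.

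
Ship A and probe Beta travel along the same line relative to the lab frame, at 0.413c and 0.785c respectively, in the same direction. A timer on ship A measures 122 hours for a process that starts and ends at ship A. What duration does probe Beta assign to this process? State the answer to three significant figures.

146 hours

Transform ship A's velocity into probe Beta's frame: (0.413 − 0.785)/(1 − 0.413·0.785) = −0.372/0.675795, so the relative speed is 0.55046c.
γ for this relative speed: γ = 1/√(1 − 0.303006) = 1.1978.
The clock on ship A records proper time, so probe Beta measures Δt = γΔτ = 1.1978 × 122 = 146 hours.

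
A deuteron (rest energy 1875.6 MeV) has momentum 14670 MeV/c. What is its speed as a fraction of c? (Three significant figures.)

βγ = pc/(mc²) = 14670/1875.6 = 7.8215.
Since γ² = 1 + (βγ)² = 62.1759, γ = √62.1759 = 7.88517, and β = (βγ)/γ = 7.8215/7.88517 = 0.992.

0.992c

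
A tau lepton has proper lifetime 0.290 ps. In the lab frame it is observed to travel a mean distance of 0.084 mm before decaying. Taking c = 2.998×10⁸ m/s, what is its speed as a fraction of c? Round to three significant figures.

d = βγcτ ⇒ βγ = d/(cτ) = 8.400×10^-5 m / (8.6942×10^-5 m) = 0.96616.
β = (βγ)/√(1+(βγ)²) = 0.96616/√1.933465 = 0.695.

0.695c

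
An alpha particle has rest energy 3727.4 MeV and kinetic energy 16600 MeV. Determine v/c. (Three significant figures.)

0.983

K = (γ−1)mc², so γ = 1 + 16600/3727.4 = 5.4535.
Then v/c = √(1 − γ⁻²) = √(1 − 0.033624) = √0.966376 = 0.983.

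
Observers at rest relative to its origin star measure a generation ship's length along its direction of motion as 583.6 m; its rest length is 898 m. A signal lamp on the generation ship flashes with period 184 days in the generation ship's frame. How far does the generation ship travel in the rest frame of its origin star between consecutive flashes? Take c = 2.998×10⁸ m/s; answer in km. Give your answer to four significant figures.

From L = L₀/γ: γ = 898/583.6 = 1.53873.
β = √(1 − 1/γ²) = 0.76003. Lab-frame period = γτ = 1.53873×184 days = 283.13 days. Distance = βc × γτ = 0.76003 × 2.998×10⁸ m/s × 24462432 s = 5.5739×10^15 m = 5.574×10^12 km.

5.574×10^12 km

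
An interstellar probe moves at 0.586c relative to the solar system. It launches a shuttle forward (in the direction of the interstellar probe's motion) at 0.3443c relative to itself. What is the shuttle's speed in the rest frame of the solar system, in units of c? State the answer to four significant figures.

0.7741c

Relativistic velocity addition: u = (u' + v)/(1 + u'v/c²), with u' = 0.3443c and v = 0.586c.
Numerator: 0.3443 + 0.586 = 0.9303. Denominator: 1 + (0.3443)(0.586) = 1.2017598.
u = 0.9303/1.2017598 = 0.77411, so the speed is 0.7741c.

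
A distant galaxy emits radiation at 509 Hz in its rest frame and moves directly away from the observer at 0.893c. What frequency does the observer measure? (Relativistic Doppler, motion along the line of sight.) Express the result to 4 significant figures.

121.0 Hz

Relativistic Doppler (source moving away): f_obs = f_src · √((1−β)/(1+β)).
With β = 0.893: factor = √(0.107/1.893) = 0.23775.
f_obs = 509 × 0.23775 = 121.0 Hz.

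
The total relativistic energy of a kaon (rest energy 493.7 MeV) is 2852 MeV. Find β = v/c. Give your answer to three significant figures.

0.985

Total energy E = γmc² gives γ = 2852/493.7 = 5.7768.
Hence β = √(1 − 1/γ²) = √(1 − 0.0299658) = √0.9700342 = 0.985.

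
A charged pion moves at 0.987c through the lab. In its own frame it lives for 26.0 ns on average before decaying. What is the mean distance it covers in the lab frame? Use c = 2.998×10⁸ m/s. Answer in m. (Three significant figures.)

With β = 0.987, γ = 1/√(1 − 0.987²) = 1/√0.025831 = 6.222.
Lab-frame lifetime: Δt = γτ = 6.222 × 26.0 ns = 161.77 ns.
Distance: d = vΔt = 0.987 × 2.998×10⁸ m/s × 1.6177×10^-7 s = 47.9 m.

47.9 m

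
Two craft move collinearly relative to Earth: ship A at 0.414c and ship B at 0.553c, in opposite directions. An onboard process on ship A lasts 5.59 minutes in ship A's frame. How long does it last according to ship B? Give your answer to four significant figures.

The velocity of ship A relative to ship B is (0.414 + 0.553)c / (1 + 0.414×0.553) = 0.78686c; relative speed 0.78686c.
At |u| = 0.78686c, γ = (1 − 0.619149)^(−1/2) = 1.6204.
The clock on ship A records proper time, so ship B measures Δt = γΔτ = 1.6204 × 5.59 = 9.058 minutes.

9.058 minutes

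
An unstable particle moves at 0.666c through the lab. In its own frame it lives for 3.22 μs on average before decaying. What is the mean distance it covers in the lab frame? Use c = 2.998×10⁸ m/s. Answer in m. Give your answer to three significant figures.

862 m

With β = 0.666, γ = 1/√(1 − 0.666²) = 1/√0.556444 = 1.3406.
Lab-frame lifetime: Δt = γτ = 1.3406 × 3.22 μs = 4.3167 μs.
Distance: d = vΔt = 0.666 × 2.998×10⁸ m/s × 4.3167×10^-6 s = 862 m.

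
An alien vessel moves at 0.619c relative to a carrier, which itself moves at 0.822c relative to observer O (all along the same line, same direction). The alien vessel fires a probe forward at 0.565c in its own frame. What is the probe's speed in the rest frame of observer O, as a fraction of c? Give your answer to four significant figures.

0.9873c

Compose velocities in two stages. Stage 1 (into S'): u₁ = (0.565+0.619)/(1+0.565×0.619) = 0.87721.
Stage 2 (into S): u = (0.87721+0.822)/(1+0.87721×0.822) = 0.9873, so the speed is 0.9873c.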